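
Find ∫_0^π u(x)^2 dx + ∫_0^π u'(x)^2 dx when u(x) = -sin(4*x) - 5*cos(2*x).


||u||_{H^1(0,π)}^2 = 71*π

u'(x) = 10*sin(2*x) - 4*cos(4*x).
Expand u² and (u')² and integrate term by term on (0, π), using: for integers n ≥ 1, ∫_0^π sin²(nx) dx = ∫_0^π cos²(nx) dx = π/2; for n ≠ n', ∫_0^π sin(nx)sin(n'x) dx = ∫_0^π cos(nx)cos(n'x) dx = 0; and by product-to-sum, ∫_0^π sin(nx)cos(n'x) dx = ½∫_0^π [sin((n+n')x) + sin((n−n')x)] dx, which is 0 when n+n' is even and 2n/(n²−n'²) when n+n' is odd (it need not vanish on (0, π)).
  u² squared terms: (-1)²·∫sin(4x)² dx = 1·π/2 = π/2;  (-5)²·∫cos(2x)² dx = 25·π/2 = 25*π/2.
  u² cross terms: 2·(-1)·(-5)·∫sin(4x)·cos(2x) dx = 10·(0) = 0.
  So ∫_0^π u² dx = π/2 + 25*π/2 + 0 = 13*π.
  (u')² squared terms: (-4)²·∫cos(4x)² dx = 16·π/2 = 8*π;  (10)²·∫sin(2x)² dx = 100·π/2 = 50*π.
  (u')² cross terms: 2·(-4)·(10)·∫cos(4x)·sin(2x) dx = -80·(0) = 0.
  So ∫_0^π (u')² dx = 8*π + 50*π + 0 = 58*π.
||u||_{H^1}^2 = (13*π) + (58*π) = 71*π.


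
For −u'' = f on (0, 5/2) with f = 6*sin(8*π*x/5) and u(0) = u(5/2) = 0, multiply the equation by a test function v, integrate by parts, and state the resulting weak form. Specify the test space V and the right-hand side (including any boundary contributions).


V = H^1_0(0, 5/2) (so v(0) = v(5/2) = 0); weak form: ∫_0^5/2 u'v' dx = ∫_0^5/2 (6*sin(8*π*x/5)) v dx for all v ∈ V.

Multiply both sides by a test function v and integrate from 0 to 5/2:
  ∫_0^5/2 −u''(x) v(x) dx = ∫_0^5/2 f(x) v(x) dx.
Integrate the LHS by parts once:
  ∫_0^5/2 −u'' v dx = −[u'(x) v(x)]_0^5/2 + ∫_0^5/2 u'(x) v'(x) dx.
Thus ∫_0^5/2 u'(x) v'(x) dx = ∫_0^5/2 f(x) v(x) dx + [u'(x) v(x)]_0^5/2.
Choose V so that boundary terms are either known or forced to vanish.
u is Dirichlet: u(0) = u(5/2) = 0. Let V = H^1_0(0, 5/2); then v(0) = v(5/2) = 0, and [u' v]_0^5/2 = 0.
Weak formulation: find u (satisfying any essential BC) such that ∫_0^5/2 u'(x) v'(x) dx = ∫_0^5/2 f v dx for all v ∈ V.
Substituting f(x) = 6*sin(8*π*x/5), the right-hand side is ∫_0^5/2 (6*sin(8*π*x/5)) v dx.


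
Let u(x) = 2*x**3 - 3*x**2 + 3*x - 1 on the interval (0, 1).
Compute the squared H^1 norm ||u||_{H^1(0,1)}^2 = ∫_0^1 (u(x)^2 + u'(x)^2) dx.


||u||_{H^1}^2 = 313/70

The H^1 norm (squared) on an interval (0, L) is
  ||u||_{H^1}^2 = ∫_0^L u(x)^2 dx + ∫_0^L u'(x)^2 dx.
Compute u'(x) = 6*x**2 - 6*x + 3.
Then u(x)^2 = 4*x**6 - 12*x**5 + 21*x**4 - 22*x**3 + 15*x**2 - 6*x + 1 and u'(x)^2 = 36*x**4 - 72*x**3 + 72*x**2 - 36*x + 9.
Integrate each monomial from 0 to 1 using ∫_0^1 c·x^n dx = c·1^(n+1)/(n+1):
  ∫_0^1 u(x)^2 dx = ∫_0^1 (4*x^6 - 12*x^5 + 21*x^4 - 22*x^3 + 15*x^2 - 6*x + 1) dx. Term by term:
    ∫_0^1 4*x^6 dx = 4/7;  ∫_0^1 -12*x^5 dx = -2;  ∫_0^1 21*x^4 dx = 21/5;
    ∫_0^1 -22*x^3 dx = -11/2;  ∫_0^1 15*x^2 dx = 5;  ∫_0^1 -6*x dx = -3;
    ∫_0^1 1 dx = 1.
  Sum: 4/7 − 2 + 21/5 − 11/2 + 5 − 3 + 1 = 19/70.
  ∫_0^1 u'(x)^2 dx = ∫_0^1 (36*x^4 - 72*x^3 + 72*x^2 - 36*x + 9) dx. Term by term:
    ∫_0^1 36*x^4 dx = 36/5;  ∫_0^1 -72*x^3 dx = -18;  ∫_0^1 72*x^2 dx = 24;
    ∫_0^1 -36*x dx = -18;  ∫_0^1 9 dx = 9.
  Sum: 36/5 − 18 + 24 − 18 + 9 = 21/5.
Adding: ||u||_{H^1}^2 = 19/70 + 21/5 = 313/70.


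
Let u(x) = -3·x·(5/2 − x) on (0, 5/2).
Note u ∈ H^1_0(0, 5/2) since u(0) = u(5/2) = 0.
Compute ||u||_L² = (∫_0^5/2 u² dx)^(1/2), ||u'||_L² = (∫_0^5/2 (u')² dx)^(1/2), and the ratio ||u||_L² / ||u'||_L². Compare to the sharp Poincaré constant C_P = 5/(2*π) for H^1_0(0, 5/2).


||u||_L² / ||u'||_L² = sqrt(10)/4 < C_P = 5/(2*π).

u(x) = -3·x·(5/2 − x), so u'(x) = 6*x - 15/2.
u(x) = -3·x·(5/2 − x) vanishes at x = 0 and x = 5/2, so u ∈ H^1_0(0, 5/2). Differentiate via the product rule and integrate the resulting polynomials term by term.
  ∫_0^5/2 u² dx = ∫_0^5/2 (9*x^4 - 45*x^3 + 225*x^2/4) dx. Term by term:
    ∫_0^5/2 9*x^4 dx = 5625/32;  ∫_0^5/2 -45*x^3 dx = -28125/64;  ∫_0^5/2 225*x^2/4 dx = 9375/32.
  Sum: 5625/32 − 28125/64 + 9375/32 = 1875/64.
  ∫_0^5/2 (u')² dx = ∫_0^5/2 (36*x^2 - 90*x + 225/4) dx. Term by term:
    ∫_0^5/2 36*x^2 dx = 375/2;  ∫_0^5/2 -90*x dx = -1125/4;  ∫_0^5/2 225/4 dx = 1125/8.
  Sum: 375/2 − 1125/4 + 1125/8 = 375/8.
∫_0^5/2 u² dx = 1875/64, so ||u||_L² = 25*sqrt(3)/8.
∫_0^5/2 (u')² dx = 375/8, so ||u'||_L² = 5*sqrt(30)/4.
Ratio ||u||_L² / ||u'||_L² = sqrt(10)/4.
Sharp Poincaré constant on H^1_0(0, 5/2) is C_P = L/π = 5/(2*π), achieved by sin(2*π/5·x).
A polynomial bump cannot attain the sharp Poincaré constant (only the first sine eigenfunction does), so the ratio is strictly less than C_P, consistent with ||u||_L² ≤ C_P ||u'||_L².


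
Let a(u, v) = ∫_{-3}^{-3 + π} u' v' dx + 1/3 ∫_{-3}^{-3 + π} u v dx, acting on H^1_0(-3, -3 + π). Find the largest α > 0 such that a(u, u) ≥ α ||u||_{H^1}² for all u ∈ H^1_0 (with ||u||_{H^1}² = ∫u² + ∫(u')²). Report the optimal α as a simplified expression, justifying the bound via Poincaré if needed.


α = 2/3

Coercivity of a(·,·) on H^1_0(-3, -3 + π) means a(u, u) ≥ α ||u||_{H^1}² for every u ∈ H^1_0.
The interval has length L = π, and Poincaré/coercivity depend only on L. Here a(u, u) = ∫(u')² + (1/3)·∫u².
Here 0 < c = 1/3 < 1. The condition a(u,u) ≥ α||u||_{H^1}² reads (1−α)∫(u')² ≥ (α−c)∫u². Any admissible α is ≤ 1 (rapidly oscillating u have ∫u²/∫(u')² → 0), and α = 1 would force 0 ≥ (1−c)∫u², impossible since c < 1; so 1−α > 0. By the sharp Poincaré inequality on H^1_0 of an interval of length L, ∫(u')² ≥ (π/L)²∫u² with equality for the first sine mode sin(π(x−x₀)/L) (x₀ the left endpoint), so the inequality holds for all u iff (1−α)(π/L)² ≥ α − c, i.e. α ≤ ((π/L)² + c)/((π/L)² + 1) = (1 + c(L/π)²)/(1 + (L/π)²). With (π/L)² = 1 and c = 1/3, the largest admissible constant is α = ((π/L)² + c)/((π/L)² + 1).
Simplifying, α = 2/3.


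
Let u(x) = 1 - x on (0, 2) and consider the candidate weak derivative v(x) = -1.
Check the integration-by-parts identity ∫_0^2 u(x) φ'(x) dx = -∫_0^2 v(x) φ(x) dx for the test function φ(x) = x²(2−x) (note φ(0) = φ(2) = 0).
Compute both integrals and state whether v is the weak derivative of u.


LHS = 4/3, RHS = 4/3. Yes, v = u' weakly.

u(x) = 1 - x, classical derivative u'(x) = -1.
φ(x) = x²(2−x), so φ'(x) = x*(4 - 3*x).
Note φ(0) = φ(2) = 0, so the boundary term u·φ vanishes.
LHS = ∫_0^2 u(x) φ'(x) dx = ∫_0^2 (3*x^3 - 7*x^2 + 4*x) dx. Term by term:
  ∫_0^2 3*x^3 dx = 12;  ∫_0^2 -7*x^2 dx = -56/3;  ∫_0^2 4*x dx = 8.
Sum: 12 − 56/3 + 8 = 4/3.
So LHS = 4/3.
∫_0^2 v(x) φ(x) dx = ∫_0^2 (x^3 - 2*x^2) dx. Term by term:
  ∫_0^2 x^3 dx = 4;  ∫_0^2 -2*x^2 dx = -16/3.
Sum: 4 − 16/3 = -4/3.
So RHS = -∫_0^2 v(x) φ(x) dx = 4/3.
LHS = RHS, so the identity holds for this test φ.
Moreover u is smooth here and v(x) = u'(x) = -1 pointwise, so the identity holds for every test function. Hence v is the weak derivative of u.


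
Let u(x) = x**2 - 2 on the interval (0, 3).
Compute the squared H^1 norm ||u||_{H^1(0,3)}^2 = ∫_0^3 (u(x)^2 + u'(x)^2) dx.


||u||_{H^1}^2 = 303/5

The H^1 norm (squared) on an interval (0, L) is
  ||u||_{H^1}^2 = ∫_0^L u(x)^2 dx + ∫_0^L u'(x)^2 dx.
Compute u'(x) = 2*x.
Then u(x)^2 = x**4 - 4*x**2 + 4 and u'(x)^2 = 4*x**2.
Integrate each monomial from 0 to 3 using ∫_0^3 c·x^n dx = c·3^(n+1)/(n+1):
  ∫_0^3 u(x)^2 dx = ∫_0^3 (x^4 - 4*x^2 + 4) dx. Term by term:
    ∫_0^3 x^4 dx = 243/5;  ∫_0^3 -4*x^2 dx = -36;  ∫_0^3 4 dx = 12.
  Sum: 243/5 − 36 + 12 = 123/5.
  ∫_0^3 u'(x)^2 dx = ∫_0^3 (4*x^2) dx. Term by term:
    ∫_0^3 4*x^2 dx = 36.
Adding: ||u||_{H^1}^2 = 123/5 + 36 = 303/5.


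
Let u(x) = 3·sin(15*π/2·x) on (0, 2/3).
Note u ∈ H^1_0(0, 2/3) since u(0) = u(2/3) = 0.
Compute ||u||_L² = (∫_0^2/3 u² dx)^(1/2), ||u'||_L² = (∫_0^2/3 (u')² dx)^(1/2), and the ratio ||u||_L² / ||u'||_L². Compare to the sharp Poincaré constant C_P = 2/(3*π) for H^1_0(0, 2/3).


||u||_L² / ||u'||_L² = 2/(15*π) < C_P = 2/(3*π).

u(x) = 3·sin(15*π/2·x), so u'(x) = 45*π*cos(15*π*x/2)/2.
Writing u(x) = A·sin(kπx/L) with A = 3 and k = 5, use ∫_0^L sin²(kπx/L) dx = L/2 and ∫_0^L cos²(kπx/L) dx = L/2.
u² = 9·sin²(15*π/2·x) and (u')² = 2025*π^2/4·cos²(15*π/2·x), and each of sin², cos² integrates to L/2 = 1/3 over (0, 2/3).
∫_0^2/3 u² dx = 3, so ||u||_L² = sqrt(3).
∫_0^2/3 (u')² dx = 675*π^2/4, so ||u'||_L² = 15*sqrt(3)*π/2.
Ratio ||u||_L² / ||u'||_L² = 2/(15*π).
Sharp Poincaré constant on H^1_0(0, 2/3) is C_P = L/π = 2/(3*π), achieved by sin(3*π/2·x).
This is the k = 5 harmonic; the ratio L/(kπ) is strictly less than C_P = L/π, consistent with the sharp inequality ||u||_L² ≤ C_P ||u'||_L².


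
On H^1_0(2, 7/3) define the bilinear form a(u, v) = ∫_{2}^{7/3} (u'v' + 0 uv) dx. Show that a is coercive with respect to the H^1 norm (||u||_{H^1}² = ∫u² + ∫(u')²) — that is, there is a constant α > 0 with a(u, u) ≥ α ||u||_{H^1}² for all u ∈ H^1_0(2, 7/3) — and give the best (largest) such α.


α = 9*π^2/(1 + 9*π^2)

Coercivity of a(·,·) on H^1_0(2, 7/3) means a(u, u) ≥ α ||u||_{H^1}² for every u ∈ H^1_0.
The interval has length L = 1/3, and Poincaré/coercivity depend only on L. Here a(u, u) = ∫(u')² + (0)·∫u².
Here c = 0, so a(u,u) = ∫(u')² alone. The condition a(u,u) ≥ α||u||_{H^1}² reads (1−α)∫(u')² ≥ (α−c)∫u². Any admissible α is ≤ 1 (rapidly oscillating u have ∫u²/∫(u')² → 0), and α = 1 would force 0 ≥ (1−c)∫u², impossible since c < 1; so 1−α > 0. By the sharp Poincaré inequality on H^1_0 of an interval of length L, ∫(u')² ≥ (π/L)²∫u² with equality for the first sine mode sin(π(x−x₀)/L) (x₀ the left endpoint), so the inequality holds for all u iff (1−α)(π/L)² ≥ α − c, i.e. α ≤ ((π/L)² + c)/((π/L)² + 1) = (1 + c(L/π)²)/(1 + (L/π)²). (Direct route, valid since c ≤ 0: Poincaré gives c∫u² ≥ c(L/π)²∫(u')², so a(u,u) ≥ (1 + c(L/π)²)∫(u')², while ||u||_{H^1}² ≤ (1 + (L/π)²)∫(u')²; dividing yields the same α.) With (π/L)² = 9*π^2 and c = 0, the largest admissible constant is α = ((π/L)² + c)/((π/L)² + 1).
Simplifying, α = 9*π^2/(1 + 9*π^2).


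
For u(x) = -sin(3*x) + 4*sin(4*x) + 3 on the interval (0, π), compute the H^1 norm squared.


||u||_{H^1(0,π)}^2 = -4 + 150*π

u'(x) = -3*cos(3*x) + 16*cos(4*x).
Expand u² and (u')² and integrate term by term on (0, π), using: for integers n ≥ 1, ∫_0^π sin²(nx) dx = ∫_0^π cos²(nx) dx = π/2; for n ≠ n', ∫_0^π sin(nx)sin(n'x) dx = ∫_0^π cos(nx)cos(n'x) dx = 0; and by product-to-sum, ∫_0^π sin(nx)cos(n'x) dx = ½∫_0^π [sin((n+n')x) + sin((n−n')x)] dx, which is 0 when n+n' is even and 2n/(n²−n'²) when n+n' is odd (it need not vanish on (0, π)). For the constant mode: ∫_0^π 1 dx = π, ∫_0^π cos(nx) dx = 0, ∫_0^π sin(nx) dx = (1−(−1)^n)/n.
  u² squared terms: (3)²·∫1 dx = 9·π = 9*π;  (-1)²·∫sin(3x)² dx = 1·π/2 = π/2;  (4)²·∫sin(4x)² dx = 16·π/2 = 8*π.
  u² cross terms: 2·(3)·(-1)·∫1·sin(3x) dx = -6·(2/3) = -4;  2·(3)·(4)·∫1·sin(4x) dx = 24·(0) = 0;  2·(-1)·(4)·∫sin(3x)·sin(4x) dx = -8·(0) = 0.
  So ∫_0^π u² dx = 9*π + π/2 + 8*π − 4 + 0 + 0 = -4 + 35*π/2.
  (u')² squared terms: (-3)²·∫cos(3x)² dx = 9·π/2 = 9*π/2;  (16)²·∫cos(4x)² dx = 256·π/2 = 128*π.
  (u')² cross terms: 2·(-3)·(16)·∫cos(3x)·cos(4x) dx = -96·(0) = 0.
  So ∫_0^π (u')² dx = 9*π/2 + 128*π + 0 = 265*π/2.
||u||_{H^1}^2 = (-4 + 35*π/2) + (265*π/2) = -4 + 150*π.


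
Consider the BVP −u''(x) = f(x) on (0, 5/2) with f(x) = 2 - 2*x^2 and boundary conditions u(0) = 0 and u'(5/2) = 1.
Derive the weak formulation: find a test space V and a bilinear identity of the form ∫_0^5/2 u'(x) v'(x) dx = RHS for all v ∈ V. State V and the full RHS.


V = {v ∈ H^1(0, 5/2) : v(0) = 0} (test functions vanish at x = 0 where u is specified); weak form: ∫_0^5/2 u'v' dx = ∫_0^5/2 (2 - 2*x^2) v dx + v(5/2) for all v ∈ V.

Multiply both sides by a test function v and integrate from 0 to 5/2:
  ∫_0^5/2 −u''(x) v(x) dx = ∫_0^5/2 f(x) v(x) dx.
Integrate the LHS by parts once:
  ∫_0^5/2 −u'' v dx = −[u'(x) v(x)]_0^5/2 + ∫_0^5/2 u'(x) v'(x) dx.
Thus ∫_0^5/2 u'(x) v'(x) dx = ∫_0^5/2 f(x) v(x) dx + [u'(x) v(x)]_0^5/2.
Choose V so that boundary terms are either known or forced to vanish.
Mixed BC: u(0) = 0 (Dirichlet) and u'(5/2) = 1 (Neumann). Define V = {v ∈ H^1(0, 5/2) : v(0) = 0}. Then [u' v]_0^5/2 = u'(5/2)·v(5/2) − u'(0)·0 = v(5/2).
Weak formulation: find u (satisfying any essential BC) such that ∫_0^5/2 u'(x) v'(x) dx = ∫_0^5/2 f v dx + v(5/2) for all v ∈ V (Dirichlet at 0 absorbed into V; Neumann datum at x = 5/2 contributes the boundary term).
Substituting f(x) = 2 - 2*x^2, the right-hand side is ∫_0^5/2 (2 - 2*x^2) v dx + v(5/2).


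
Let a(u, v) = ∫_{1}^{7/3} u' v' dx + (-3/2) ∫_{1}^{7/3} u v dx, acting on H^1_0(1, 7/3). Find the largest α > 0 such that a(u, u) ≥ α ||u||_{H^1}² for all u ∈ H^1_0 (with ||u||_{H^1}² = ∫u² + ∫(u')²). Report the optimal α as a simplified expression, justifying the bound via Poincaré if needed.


α = 3*(-8 + 3*π^2)/(16 + 9*π^2)

Coercivity of a(·,·) on H^1_0(1, 7/3) means a(u, u) ≥ α ||u||_{H^1}² for every u ∈ H^1_0.
The interval has length L = 4/3, and Poincaré/coercivity depend only on L. Here a(u, u) = ∫(u')² + (-3/2)·∫u².
Here c = -3/2 < 0 with |c| < (π/L)² = 9*π^2/16, so coercivity still holds. The condition a(u,u) ≥ α||u||_{H^1}² reads (1−α)∫(u')² ≥ (α−c)∫u². Any admissible α is ≤ 1 (rapidly oscillating u have ∫u²/∫(u')² → 0), and α = 1 would force 0 ≥ (1−c)∫u², impossible since c < 1; so 1−α > 0. By the sharp Poincaré inequality on H^1_0 of an interval of length L, ∫(u')² ≥ (π/L)²∫u² with equality for the first sine mode sin(π(x−x₀)/L) (x₀ the left endpoint), so the inequality holds for all u iff (1−α)(π/L)² ≥ α − c, i.e. α ≤ ((π/L)² + c)/((π/L)² + 1) = (1 + c(L/π)²)/(1 + (L/π)²). (Direct route, valid since c ≤ 0: Poincaré gives c∫u² ≥ c(L/π)²∫(u')², so a(u,u) ≥ (1 + c(L/π)²)∫(u')², while ||u||_{H^1}² ≤ (1 + (L/π)²)∫(u')²; dividing yields the same α.) With (π/L)² = 9*π^2/16 and c = -3/2, the largest admissible constant is α = ((π/L)² + c)/((π/L)² + 1).
Simplifying, α = 3*(-8 + 3*π^2)/(16 + 9*π^2).


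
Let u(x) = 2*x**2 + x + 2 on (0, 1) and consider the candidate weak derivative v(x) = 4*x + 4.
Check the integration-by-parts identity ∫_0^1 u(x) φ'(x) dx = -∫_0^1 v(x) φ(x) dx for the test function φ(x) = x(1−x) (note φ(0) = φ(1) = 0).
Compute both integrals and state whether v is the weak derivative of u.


LHS = -1/2, RHS = -1. No, v is not the weak derivative of u.

u(x) = 2*x**2 + x + 2, classical derivative u'(x) = 4*x + 1.
φ(x) = x(1−x), so φ'(x) = 1 - 2*x.
Note φ(0) = φ(1) = 0, so the boundary term u·φ vanishes.
LHS = ∫_0^1 u(x) φ'(x) dx = ∫_0^1 (-4*x^3 - 3*x + 2) dx. Term by term:
  ∫_0^1 -4*x^3 dx = -1;  ∫_0^1 -3*x dx = -3/2;  ∫_0^1 2 dx = 2.
Sum: -1 − 3/2 + 2 = -1/2.
So LHS = -1/2.
∫_0^1 v(x) φ(x) dx = ∫_0^1 (-4*x^3 + 4*x) dx. Term by term:
  ∫_0^1 -4*x^3 dx = -1;  ∫_0^1 4*x dx = 2.
Sum: -1 + 2 = 1.
So RHS = -∫_0^1 v(x) φ(x) dx = -1.
LHS − RHS = 1/2 ≠ 0, so the identity fails.
(For a valid weak derivative the identity must hold for EVERY test function, in particular this one. The failure shows v is NOT the weak derivative of u.)
Correct weak derivative would be u'(x) = 4*x + 1.


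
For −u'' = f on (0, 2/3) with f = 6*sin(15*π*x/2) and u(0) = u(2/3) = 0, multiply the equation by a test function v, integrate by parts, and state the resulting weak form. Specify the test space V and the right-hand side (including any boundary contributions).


V = H^1_0(0, 2/3) (so v(0) = v(2/3) = 0); weak form: ∫_0^2/3 u'v' dx = ∫_0^2/3 (6*sin(15*π*x/2)) v dx for all v ∈ V.

Multiply both sides by a test function v and integrate from 0 to 2/3:
  ∫_0^2/3 −u''(x) v(x) dx = ∫_0^2/3 f(x) v(x) dx.
Integrate the LHS by parts once:
  ∫_0^2/3 −u'' v dx = −[u'(x) v(x)]_0^2/3 + ∫_0^2/3 u'(x) v'(x) dx.
Thus ∫_0^2/3 u'(x) v'(x) dx = ∫_0^2/3 f(x) v(x) dx + [u'(x) v(x)]_0^2/3.
Choose V so that boundary terms are either known or forced to vanish.
u is Dirichlet: u(0) = u(2/3) = 0. Let V = H^1_0(0, 2/3); then v(0) = v(2/3) = 0, and [u' v]_0^2/3 = 0.
Weak formulation: find u (satisfying any essential BC) such that ∫_0^2/3 u'(x) v'(x) dx = ∫_0^2/3 f v dx for all v ∈ V.
Substituting f(x) = 6*sin(15*π*x/2), the right-hand side is ∫_0^2/3 (6*sin(15*π*x/2)) v dx.


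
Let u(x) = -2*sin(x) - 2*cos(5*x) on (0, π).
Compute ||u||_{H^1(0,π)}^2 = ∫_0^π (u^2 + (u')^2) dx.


||u||_{H^1(0,π)}^2 = 56*π

u'(x) = 10*sin(5*x) - 2*cos(x).
Expand u² and (u')² and integrate term by term on (0, π), using: for integers n ≥ 1, ∫_0^π sin²(nx) dx = ∫_0^π cos²(nx) dx = π/2; for n ≠ n', ∫_0^π sin(nx)sin(n'x) dx = ∫_0^π cos(nx)cos(n'x) dx = 0; and by product-to-sum, ∫_0^π sin(nx)cos(n'x) dx = ½∫_0^π [sin((n+n')x) + sin((n−n')x)] dx, which is 0 when n+n' is even and 2n/(n²−n'²) when n+n' is odd (it need not vanish on (0, π)).
  u² squared terms: (-2)²·∫cos(5x)² dx = 4·π/2 = 2*π;  (-2)²·∫sin(x)² dx = 4·π/2 = 2*π.
  u² cross terms: 2·(-2)·(-2)·∫cos(5x)·sin(x) dx = 8·(0) = 0.
  So ∫_0^π u² dx = 2*π + 2*π + 0 = 4*π.
  (u')² squared terms: (-2)²·∫cos(x)² dx = 4·π/2 = 2*π;  (10)²·∫sin(5x)² dx = 100·π/2 = 50*π.
  (u')² cross terms: 2·(-2)·(10)·∫cos(x)·sin(5x) dx = -40·(0) = 0.
  So ∫_0^π (u')² dx = 2*π + 50*π + 0 = 52*π.
||u||_{H^1}^2 = (4*π) + (52*π) = 56*π.


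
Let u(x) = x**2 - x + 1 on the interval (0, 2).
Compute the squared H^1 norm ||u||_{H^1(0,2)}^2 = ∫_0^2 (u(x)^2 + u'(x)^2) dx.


||u||_{H^1}^2 = 136/15

The H^1 norm (squared) on an interval (0, L) is
  ||u||_{H^1}^2 = ∫_0^L u(x)^2 dx + ∫_0^L u'(x)^2 dx.
Compute u'(x) = 2*x - 1.
Then u(x)^2 = x**4 - 2*x**3 + 3*x**2 - 2*x + 1 and u'(x)^2 = 4*x**2 - 4*x + 1.
Integrate each monomial from 0 to 2 using ∫_0^2 c·x^n dx = c·2^(n+1)/(n+1):
  ∫_0^2 u(x)^2 dx = ∫_0^2 (x^4 - 2*x^3 + 3*x^2 - 2*x + 1) dx. Term by term:
    ∫_0^2 x^4 dx = 32/5;  ∫_0^2 -2*x^3 dx = -8;  ∫_0^2 3*x^2 dx = 8;
    ∫_0^2 -2*x dx = -4;  ∫_0^2 1 dx = 2.
  Sum: 32/5 − 8 + 8 − 4 + 2 = 22/5.
  ∫_0^2 u'(x)^2 dx = ∫_0^2 (4*x^2 - 4*x + 1) dx. Term by term:
    ∫_0^2 4*x^2 dx = 32/3;  ∫_0^2 -4*x dx = -8;  ∫_0^2 1 dx = 2.
  Sum: 32/3 − 8 + 2 = 14/3.
Adding: ||u||_{H^1}^2 = 22/5 + 14/3 = 136/15.


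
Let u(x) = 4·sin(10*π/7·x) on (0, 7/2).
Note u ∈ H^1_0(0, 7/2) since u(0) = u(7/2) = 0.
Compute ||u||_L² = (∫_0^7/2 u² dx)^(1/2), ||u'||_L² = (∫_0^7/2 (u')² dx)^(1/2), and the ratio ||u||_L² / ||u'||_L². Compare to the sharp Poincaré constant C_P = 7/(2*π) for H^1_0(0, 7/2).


||u||_L² / ||u'||_L² = 7/(10*π) < C_P = 7/(2*π).

u(x) = 4·sin(10*π/7·x), so u'(x) = 40*π*cos(10*π*x/7)/7.
Writing u(x) = A·sin(kπx/L) with A = 4 and k = 5, use ∫_0^L sin²(kπx/L) dx = L/2 and ∫_0^L cos²(kπx/L) dx = L/2.
u² = 16·sin²(10*π/7·x) and (u')² = 1600*π^2/49·cos²(10*π/7·x), and each of sin², cos² integrates to L/2 = 7/4 over (0, 7/2).
∫_0^7/2 u² dx = 28, so ||u||_L² = 2*sqrt(7).
∫_0^7/2 (u')² dx = 400*π^2/7, so ||u'||_L² = 20*sqrt(7)*π/7.
Ratio ||u||_L² / ||u'||_L² = 7/(10*π).
Sharp Poincaré constant on H^1_0(0, 7/2) is C_P = L/π = 7/(2*π), achieved by sin(2*π/7·x).
This is the k = 5 harmonic; the ratio L/(kπ) is strictly less than C_P = L/π, consistent with the sharp inequality ||u||_L² ≤ C_P ||u'||_L².


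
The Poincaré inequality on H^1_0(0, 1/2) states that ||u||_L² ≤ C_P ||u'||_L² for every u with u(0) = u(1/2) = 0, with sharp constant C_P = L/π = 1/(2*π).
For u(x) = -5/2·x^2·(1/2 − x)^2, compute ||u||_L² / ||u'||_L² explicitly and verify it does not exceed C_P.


||u||_L² / ||u'||_L² = sqrt(3)/12 < C_P = 1/(2*π).

u(x) = -5/2·x^2·(1/2 − x)^2, so u'(x) = 5*x*(-8*x^2 + 6*x - 1)/4.
u(x) = -5/2·x^2·(1/2 − x)^2 vanishes at x = 0 and x = 1/2, so u ∈ H^1_0(0, 1/2). Differentiate via the product rule and integrate the resulting polynomials term by term.
  ∫_0^1/2 u² dx = ∫_0^1/2 (25*x^8/4 - 25*x^7/2 + 75*x^6/8 - 25*x^5/8 + 25*x^4/64) dx. Term by term:
    ∫_0^1/2 25*x^8/4 dx = 25/18432;  ∫_0^1/2 -25*x^7/2 dx = -25/4096;  ∫_0^1/2 75*x^6/8 dx = 75/7168;
    ∫_0^1/2 -25*x^5/8 dx = -25/3072;  ∫_0^1/2 25*x^4/64 dx = 5/2048.
  Sum: 25/18432 − 25/4096 + 75/7168 − 25/3072 + 5/2048 = 5/258048.
  ∫_0^1/2 (u')² dx = ∫_0^1/2 (100*x^6 - 150*x^5 + 325*x^4/4 - 75*x^3/4 + 25*x^2/16) dx. Term by term:
    ∫_0^1/2 100*x^6 dx = 25/224;  ∫_0^1/2 -150*x^5 dx = -25/64;  ∫_0^1/2 325*x^4/4 dx = 65/128;
    ∫_0^1/2 -75*x^3/4 dx = -75/256;  ∫_0^1/2 25*x^2/16 dx = 25/384.
  Sum: 25/224 − 25/64 + 65/128 − 75/256 + 25/384 = 5/5376.
∫_0^1/2 u² dx = 5/258048, so ||u||_L² = sqrt(35)/1344.
∫_0^1/2 (u')² dx = 5/5376, so ||u'||_L² = sqrt(105)/336.
Ratio ||u||_L² / ||u'||_L² = sqrt(3)/12.
Sharp Poincaré constant on H^1_0(0, 1/2) is C_P = L/π = 1/(2*π), achieved by sin(2*π·x).
A polynomial bump cannot attain the sharp Poincaré constant (only the first sine eigenfunction does), so the ratio is strictly less than C_P, consistent with ||u||_L² ≤ C_P ||u'||_L².


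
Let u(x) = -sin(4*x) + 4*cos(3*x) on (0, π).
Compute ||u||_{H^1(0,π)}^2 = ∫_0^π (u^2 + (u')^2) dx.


||u||_{H^1(0,π)}^2 = -640/7 + 177*π/2

u'(x) = -12*sin(3*x) - 4*cos(4*x).
Expand u² and (u')² and integrate term by term on (0, π), using: for integers n ≥ 1, ∫_0^π sin²(nx) dx = ∫_0^π cos²(nx) dx = π/2; for n ≠ n', ∫_0^π sin(nx)sin(n'x) dx = ∫_0^π cos(nx)cos(n'x) dx = 0; and by product-to-sum, ∫_0^π sin(nx)cos(n'x) dx = ½∫_0^π [sin((n+n')x) + sin((n−n')x)] dx, which is 0 when n+n' is even and 2n/(n²−n'²) when n+n' is odd (it need not vanish on (0, π)).
  u² squared terms: (-1)²·∫sin(4x)² dx = 1·π/2 = π/2;  (4)²·∫cos(3x)² dx = 16·π/2 = 8*π.
  u² cross terms: 2·(-1)·(4)·∫sin(4x)·cos(3x) dx = -8·(8/7) = -64/7.
  So ∫_0^π u² dx = π/2 + 8*π − 64/7 = -64/7 + 17*π/2.
  (u')² squared terms: (-12)²·∫sin(3x)² dx = 144·π/2 = 72*π;  (-4)²·∫cos(4x)² dx = 16·π/2 = 8*π.
  (u')² cross terms: 2·(-12)·(-4)·∫sin(3x)·cos(4x) dx = 96·(-6/7) = -576/7.
  So ∫_0^π (u')² dx = 72*π + 8*π − 576/7 = -576/7 + 80*π.
||u||_{H^1}^2 = (-64/7 + 17*π/2) + (-576/7 + 80*π) = -640/7 + 177*π/2.


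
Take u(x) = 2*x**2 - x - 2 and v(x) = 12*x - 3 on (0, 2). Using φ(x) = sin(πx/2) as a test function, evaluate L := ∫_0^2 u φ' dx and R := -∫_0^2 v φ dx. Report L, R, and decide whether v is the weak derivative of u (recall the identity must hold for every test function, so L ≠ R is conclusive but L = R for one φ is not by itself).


LHS = -12/π, RHS = -36/π. No, v is not the weak derivative of u.

u(x) = 2*x**2 - x - 2, classical derivative u'(x) = 4*x - 1.
φ(x) = sin(πx/2), so φ'(x) = π*cos(π*x/2)/2.
Note φ(0) = φ(2) = 0, so the boundary term u·φ vanishes.
LHS = ∫_0^2 u(x) φ'(x) dx = ∫_0^2 (π*x^2*cos(π*x/2) - π*x*cos(π*x/2)/2 - π*cos(π*x/2)) dx. Term by term:
  ∫_0^2 -π*cos(π*x/2) dx = 0;  ∫_0^2 π*x^2*cos(π*x/2) dx = -16/π;  ∫_0^2 -π*x*cos(π*x/2)/2 dx = 4/π.
Sum: 0 − 16/π + 4/π = -12/π.
So LHS = -12/π.
∫_0^2 v(x) φ(x) dx = ∫_0^2 (12*x*sin(π*x/2) - 3*sin(π*x/2)) dx. Term by term:
  ∫_0^2 -3*sin(π*x/2) dx = -12/π;  ∫_0^2 12*x*sin(π*x/2) dx = 48/π.
Sum: -12/π + 48/π = 36/π.
So RHS = -∫_0^2 v(x) φ(x) dx = -36/π.
LHS − RHS = 24/π ≠ 0, so the identity fails.
(For a valid weak derivative the identity must hold for EVERY test function, in particular this one. The failure shows v is NOT the weak derivative of u.)
Correct weak derivative would be u'(x) = 4*x - 1.


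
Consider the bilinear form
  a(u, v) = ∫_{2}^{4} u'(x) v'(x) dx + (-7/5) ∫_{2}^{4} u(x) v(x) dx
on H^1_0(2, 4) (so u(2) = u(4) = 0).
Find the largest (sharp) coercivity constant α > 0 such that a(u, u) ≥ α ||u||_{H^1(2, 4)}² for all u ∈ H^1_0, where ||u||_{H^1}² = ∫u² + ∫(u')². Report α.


α = (-28/5 + π^2)/(4 + π^2)

Coercivity of a(·,·) on H^1_0(2, 4) means a(u, u) ≥ α ||u||_{H^1}² for every u ∈ H^1_0.
The interval has length L = 2, and Poincaré/coercivity depend only on L. Here a(u, u) = ∫(u')² + (-7/5)·∫u².
Here c = -7/5 < 0 with |c| < (π/L)² = π^2/4, so coercivity still holds. The condition a(u,u) ≥ α||u||_{H^1}² reads (1−α)∫(u')² ≥ (α−c)∫u². Any admissible α is ≤ 1 (rapidly oscillating u have ∫u²/∫(u')² → 0), and α = 1 would force 0 ≥ (1−c)∫u², impossible since c < 1; so 1−α > 0. By the sharp Poincaré inequality on H^1_0 of an interval of length L, ∫(u')² ≥ (π/L)²∫u² with equality for the first sine mode sin(π(x−x₀)/L) (x₀ the left endpoint), so the inequality holds for all u iff (1−α)(π/L)² ≥ α − c, i.e. α ≤ ((π/L)² + c)/((π/L)² + 1) = (1 + c(L/π)²)/(1 + (L/π)²). (Direct route, valid since c ≤ 0: Poincaré gives c∫u² ≥ c(L/π)²∫(u')², so a(u,u) ≥ (1 + c(L/π)²)∫(u')², while ||u||_{H^1}² ≤ (1 + (L/π)²)∫(u')²; dividing yields the same α.) With (π/L)² = π^2/4 and c = -7/5, the largest admissible constant is α = ((π/L)² + c)/((π/L)² + 1).
Simplifying, α = (-28/5 + π^2)/(4 + π^2).


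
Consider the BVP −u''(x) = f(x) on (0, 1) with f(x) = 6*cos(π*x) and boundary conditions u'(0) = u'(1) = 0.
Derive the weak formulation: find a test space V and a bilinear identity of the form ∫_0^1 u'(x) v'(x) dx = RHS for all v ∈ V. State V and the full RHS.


V = H^1(0, 1) (no boundary constraint on v; u is determined up to an additive constant); weak form: ∫_0^1 u'v' dx = ∫_0^1 (6*cos(π*x)) v dx for all v ∈ V.

Multiply both sides by a test function v and integrate from 0 to 1:
  ∫_0^1 −u''(x) v(x) dx = ∫_0^1 f(x) v(x) dx.
Integrate the LHS by parts once:
  ∫_0^1 −u'' v dx = −[u'(x) v(x)]_0^1 + ∫_0^1 u'(x) v'(x) dx.
Thus ∫_0^1 u'(x) v'(x) dx = ∫_0^1 f(x) v(x) dx + [u'(x) v(x)]_0^1.
Choose V so that boundary terms are either known or forced to vanish.
u has homogeneous Neumann: u'(0) = u'(1) = 0. So [u' v]_0^1 = 0·v(1) − 0·v(0) = 0 for any v; take V = H^1(0, 1).
Weak formulation: find u (satisfying any essential BC) such that ∫_0^1 u'(x) v'(x) dx = ∫_0^1 f v dx for all v ∈ V (homogeneous Neumann, so boundary terms vanish).
Substituting f(x) = 6*cos(π*x), the right-hand side is ∫_0^1 (6*cos(π*x)) v dx.
Compatibility check (pure Neumann): taking v ≡ 1 ∈ V gives 0 = ∫_0^1 f dx + (0) − (0), i.e. ∫_0^1 f dx must equal u'(0) − u'(1) = 0. Indeed ∫_0^1 (6*cos(π*x)) dx = 0, so the data are compatible. The solution is then unique only up to an additive constant (fix it e.g. by requiring ∫_0^1 u dx = 0).


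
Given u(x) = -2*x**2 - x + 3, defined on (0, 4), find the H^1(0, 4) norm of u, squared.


||u||_{H^1}^2 = 18568/15

The H^1 norm (squared) on an interval (0, L) is
  ||u||_{H^1}^2 = ∫_0^L u(x)^2 dx + ∫_0^L u'(x)^2 dx.
Compute u'(x) = -4*x - 1.
Then u(x)^2 = 4*x**4 + 4*x**3 - 11*x**2 - 6*x + 9 and u'(x)^2 = 16*x**2 + 8*x + 1.
Integrate each monomial from 0 to 4 using ∫_0^4 c·x^n dx = c·4^(n+1)/(n+1):
  ∫_0^4 u(x)^2 dx = ∫_0^4 (4*x^4 + 4*x^3 - 11*x^2 - 6*x + 9) dx. Term by term:
    ∫_0^4 4*x^4 dx = 4096/5;  ∫_0^4 4*x^3 dx = 256;  ∫_0^4 -11*x^2 dx = -704/3;
    ∫_0^4 -6*x dx = -48;  ∫_0^4 9 dx = 36.
  Sum: 4096/5 + 256 − 704/3 − 48 + 36 = 12428/15.
  ∫_0^4 u'(x)^2 dx = ∫_0^4 (16*x^2 + 8*x + 1) dx. Term by term:
    ∫_0^4 16*x^2 dx = 1024/3;  ∫_0^4 8*x dx = 64;  ∫_0^4 1 dx = 4.
  Sum: 1024/3 + 64 + 4 = 1228/3.
Adding: ||u||_{H^1}^2 = 12428/15 + 1228/3 = 18568/15.


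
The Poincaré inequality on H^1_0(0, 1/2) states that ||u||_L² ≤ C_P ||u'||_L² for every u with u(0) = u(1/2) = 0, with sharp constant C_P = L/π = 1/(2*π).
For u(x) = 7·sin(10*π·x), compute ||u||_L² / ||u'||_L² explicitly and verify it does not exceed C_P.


||u||_L² / ||u'||_L² = 1/(10*π) < C_P = 1/(2*π).

u(x) = 7·sin(10*π·x), so u'(x) = 70*π*cos(10*π*x).
Writing u(x) = A·sin(kπx/L) with A = 7 and k = 5, use ∫_0^L sin²(kπx/L) dx = L/2 and ∫_0^L cos²(kπx/L) dx = L/2.
u² = 49·sin²(10*π·x) and (u')² = 4900*π^2·cos²(10*π·x), and each of sin², cos² integrates to L/2 = 1/4 over (0, 1/2).
∫_0^1/2 u² dx = 49/4, so ||u||_L² = 7/2.
∫_0^1/2 (u')² dx = 1225*π^2, so ||u'||_L² = 35*π.
Ratio ||u||_L² / ||u'||_L² = 1/(10*π).
Sharp Poincaré constant on H^1_0(0, 1/2) is C_P = L/π = 1/(2*π), achieved by sin(2*π·x).
This is the k = 5 harmonic; the ratio L/(kπ) is strictly less than C_P = L/π, consistent with the sharp inequality ||u||_L² ≤ C_P ||u'||_L².


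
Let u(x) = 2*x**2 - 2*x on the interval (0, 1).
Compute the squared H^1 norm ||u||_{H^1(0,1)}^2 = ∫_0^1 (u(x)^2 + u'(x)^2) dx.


||u||_{H^1}^2 = 22/15

The H^1 norm (squared) on an interval (0, L) is
  ||u||_{H^1}^2 = ∫_0^L u(x)^2 dx + ∫_0^L u'(x)^2 dx.
Compute u'(x) = 4*x - 2.
Then u(x)^2 = 4*x**4 - 8*x**3 + 4*x**2 and u'(x)^2 = 16*x**2 - 16*x + 4.
Integrate each monomial from 0 to 1 using ∫_0^1 c·x^n dx = c·1^(n+1)/(n+1):
  ∫_0^1 u(x)^2 dx = ∫_0^1 (4*x^4 - 8*x^3 + 4*x^2) dx. Term by term:
    ∫_0^1 4*x^4 dx = 4/5;  ∫_0^1 -8*x^3 dx = -2;  ∫_0^1 4*x^2 dx = 4/3.
  Sum: 4/5 − 2 + 4/3 = 2/15.
  ∫_0^1 u'(x)^2 dx = ∫_0^1 (16*x^2 - 16*x + 4) dx. Term by term:
    ∫_0^1 16*x^2 dx = 16/3;  ∫_0^1 -16*x dx = -8;  ∫_0^1 4 dx = 4.
  Sum: 16/3 − 8 + 4 = 4/3.
Adding: ||u||_{H^1}^2 = 2/15 + 4/3 = 22/15.


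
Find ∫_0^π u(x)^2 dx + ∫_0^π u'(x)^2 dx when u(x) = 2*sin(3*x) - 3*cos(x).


||u||_{H^1(0,π)}^2 = 29*π

u'(x) = 3*sin(x) + 6*cos(3*x).
Expand u² and (u')² and integrate term by term on (0, π), using: for integers n ≥ 1, ∫_0^π sin²(nx) dx = ∫_0^π cos²(nx) dx = π/2; for n ≠ n', ∫_0^π sin(nx)sin(n'x) dx = ∫_0^π cos(nx)cos(n'x) dx = 0; and by product-to-sum, ∫_0^π sin(nx)cos(n'x) dx = ½∫_0^π [sin((n+n')x) + sin((n−n')x)] dx, which is 0 when n+n' is even and 2n/(n²−n'²) when n+n' is odd (it need not vanish on (0, π)).
  u² squared terms: (-3)²·∫cos(x)² dx = 9·π/2 = 9*π/2;  (2)²·∫sin(3x)² dx = 4·π/2 = 2*π.
  u² cross terms: 2·(-3)·(2)·∫cos(x)·sin(3x) dx = -12·(0) = 0.
  So ∫_0^π u² dx = 9*π/2 + 2*π + 0 = 13*π/2.
  (u')² squared terms: (3)²·∫sin(x)² dx = 9·π/2 = 9*π/2;  (6)²·∫cos(3x)² dx = 36·π/2 = 18*π.
  (u')² cross terms: 2·(3)·(6)·∫sin(x)·cos(3x) dx = 36·(0) = 0.
  So ∫_0^π (u')² dx = 9*π/2 + 18*π + 0 = 45*π/2.
||u||_{H^1}^2 = (13*π/2) + (45*π/2) = 29*π.


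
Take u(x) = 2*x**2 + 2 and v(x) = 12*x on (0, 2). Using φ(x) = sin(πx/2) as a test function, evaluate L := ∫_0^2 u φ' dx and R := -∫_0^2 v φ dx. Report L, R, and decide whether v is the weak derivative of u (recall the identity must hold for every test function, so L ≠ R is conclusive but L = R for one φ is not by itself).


LHS = -16/π, RHS = -48/π. No, v is not the weak derivative of u.

u(x) = 2*x**2 + 2, classical derivative u'(x) = 4*x.
φ(x) = sin(πx/2), so φ'(x) = π*cos(π*x/2)/2.
Note φ(0) = φ(2) = 0, so the boundary term u·φ vanishes.
LHS = ∫_0^2 u(x) φ'(x) dx = ∫_0^2 (π*x^2*cos(π*x/2) + π*cos(π*x/2)) dx. Term by term:
  ∫_0^2 π*cos(π*x/2) dx = 0;  ∫_0^2 π*x^2*cos(π*x/2) dx = -16/π.
Sum: 0 − 16/π = -16/π.
So LHS = -16/π.
∫_0^2 v(x) φ(x) dx = ∫_0^2 (12*x*sin(π*x/2)) dx. Term by term:
  ∫_0^2 12*x*sin(π*x/2) dx = 48/π.
So RHS = -∫_0^2 v(x) φ(x) dx = -48/π.
LHS − RHS = 32/π ≠ 0, so the identity fails.
(For a valid weak derivative the identity must hold for EVERY test function, in particular this one. The failure shows v is NOT the weak derivative of u.)
Correct weak derivative would be u'(x) = 4*x.


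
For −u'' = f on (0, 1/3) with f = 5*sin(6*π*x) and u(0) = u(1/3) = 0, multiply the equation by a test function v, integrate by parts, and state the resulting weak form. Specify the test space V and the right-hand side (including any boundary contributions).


V = H^1_0(0, 1/3) (so v(0) = v(1/3) = 0); weak form: ∫_0^1/3 u'v' dx = ∫_0^1/3 (5*sin(6*π*x)) v dx for all v ∈ V.

Multiply both sides by a test function v and integrate from 0 to 1/3:
  ∫_0^1/3 −u''(x) v(x) dx = ∫_0^1/3 f(x) v(x) dx.
Integrate the LHS by parts once:
  ∫_0^1/3 −u'' v dx = −[u'(x) v(x)]_0^1/3 + ∫_0^1/3 u'(x) v'(x) dx.
Thus ∫_0^1/3 u'(x) v'(x) dx = ∫_0^1/3 f(x) v(x) dx + [u'(x) v(x)]_0^1/3.
Choose V so that boundary terms are either known or forced to vanish.
u is Dirichlet: u(0) = u(1/3) = 0. Let V = H^1_0(0, 1/3); then v(0) = v(1/3) = 0, and [u' v]_0^1/3 = 0.
Weak formulation: find u (satisfying any essential BC) such that ∫_0^1/3 u'(x) v'(x) dx = ∫_0^1/3 f v dx for all v ∈ V.
Substituting f(x) = 5*sin(6*π*x), the right-hand side is ∫_0^1/3 (5*sin(6*π*x)) v dx.


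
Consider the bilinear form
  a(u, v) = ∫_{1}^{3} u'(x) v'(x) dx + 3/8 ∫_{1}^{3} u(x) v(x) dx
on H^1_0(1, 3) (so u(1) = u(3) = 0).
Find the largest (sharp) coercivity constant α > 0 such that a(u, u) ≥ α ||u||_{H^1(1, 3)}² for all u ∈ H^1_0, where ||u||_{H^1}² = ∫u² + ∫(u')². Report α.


α = (3/2 + π^2)/(4 + π^2)

Coercivity of a(·,·) on H^1_0(1, 3) means a(u, u) ≥ α ||u||_{H^1}² for every u ∈ H^1_0.
The interval has length L = 2, and Poincaré/coercivity depend only on L. Here a(u, u) = ∫(u')² + (3/8)·∫u².
Here 0 < c = 3/8 < 1. The condition a(u,u) ≥ α||u||_{H^1}² reads (1−α)∫(u')² ≥ (α−c)∫u². Any admissible α is ≤ 1 (rapidly oscillating u have ∫u²/∫(u')² → 0), and α = 1 would force 0 ≥ (1−c)∫u², impossible since c < 1; so 1−α > 0. By the sharp Poincaré inequality on H^1_0 of an interval of length L, ∫(u')² ≥ (π/L)²∫u² with equality for the first sine mode sin(π(x−x₀)/L) (x₀ the left endpoint), so the inequality holds for all u iff (1−α)(π/L)² ≥ α − c, i.e. α ≤ ((π/L)² + c)/((π/L)² + 1) = (1 + c(L/π)²)/(1 + (L/π)²). With (π/L)² = π^2/4 and c = 3/8, the largest admissible constant is α = ((π/L)² + c)/((π/L)² + 1).
Simplifying, α = (3/2 + π^2)/(4 + π^2).


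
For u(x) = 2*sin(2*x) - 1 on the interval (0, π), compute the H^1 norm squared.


||u||_{H^1(0,π)}^2 = 11*π

u'(x) = 4*cos(2*x).
Expand u² and (u')² and integrate term by term on (0, π), using: for integers n ≥ 1, ∫_0^π sin²(nx) dx = ∫_0^π cos²(nx) dx = π/2; for n ≠ n', ∫_0^π sin(nx)sin(n'x) dx = ∫_0^π cos(nx)cos(n'x) dx = 0; and by product-to-sum, ∫_0^π sin(nx)cos(n'x) dx = ½∫_0^π [sin((n+n')x) + sin((n−n')x)] dx, which is 0 when n+n' is even and 2n/(n²−n'²) when n+n' is odd (it need not vanish on (0, π)). For the constant mode: ∫_0^π 1 dx = π, ∫_0^π cos(nx) dx = 0, ∫_0^π sin(nx) dx = (1−(−1)^n)/n.
  u² squared terms: (-1)²·∫1 dx = 1·π = π;  (2)²·∫sin(2x)² dx = 4·π/2 = 2*π.
  u² cross terms: 2·(-1)·(2)·∫1·sin(2x) dx = -4·(0) = 0.
  So ∫_0^π u² dx = π + 2*π + 0 = 3*π.
  (u')² squared terms: (4)²·∫cos(2x)² dx = 16·π/2 = 8*π.
  So ∫_0^π (u')² dx = 8*π.
||u||_{H^1}^2 = (3*π) + (8*π) = 11*π.


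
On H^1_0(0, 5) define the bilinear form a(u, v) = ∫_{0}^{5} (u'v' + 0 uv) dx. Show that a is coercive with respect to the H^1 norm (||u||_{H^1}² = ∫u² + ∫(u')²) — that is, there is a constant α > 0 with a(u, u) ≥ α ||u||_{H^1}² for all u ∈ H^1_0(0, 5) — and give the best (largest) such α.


α = π^2/(π^2 + 25)

Coercivity of a(·,·) on H^1_0(0, 5) means a(u, u) ≥ α ||u||_{H^1}² for every u ∈ H^1_0.
The interval has length L = 5, and Poincaré/coercivity depend only on L. Here a(u, u) = ∫(u')² + (0)·∫u².
Here c = 0, so a(u,u) = ∫(u')² alone. The condition a(u,u) ≥ α||u||_{H^1}² reads (1−α)∫(u')² ≥ (α−c)∫u². Any admissible α is ≤ 1 (rapidly oscillating u have ∫u²/∫(u')² → 0), and α = 1 would force 0 ≥ (1−c)∫u², impossible since c < 1; so 1−α > 0. By the sharp Poincaré inequality on H^1_0 of an interval of length L, ∫(u')² ≥ (π/L)²∫u² with equality for the first sine mode sin(π(x−x₀)/L) (x₀ the left endpoint), so the inequality holds for all u iff (1−α)(π/L)² ≥ α − c, i.e. α ≤ ((π/L)² + c)/((π/L)² + 1) = (1 + c(L/π)²)/(1 + (L/π)²). (Direct route, valid since c ≤ 0: Poincaré gives c∫u² ≥ c(L/π)²∫(u')², so a(u,u) ≥ (1 + c(L/π)²)∫(u')², while ||u||_{H^1}² ≤ (1 + (L/π)²)∫(u')²; dividing yields the same α.) With (π/L)² = π^2/25 and c = 0, the largest admissible constant is α = ((π/L)² + c)/((π/L)² + 1).
Simplifying, α = π^2/(π^2 + 25).


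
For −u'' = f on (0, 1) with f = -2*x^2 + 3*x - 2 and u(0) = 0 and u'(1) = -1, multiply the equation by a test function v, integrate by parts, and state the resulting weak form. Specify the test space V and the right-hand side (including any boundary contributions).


V = {v ∈ H^1(0, 1) : v(0) = 0} (test functions vanish at x = 0 where u is specified); weak form: ∫_0^1 u'v' dx = ∫_0^1 (-2*x^2 + 3*x - 2) v dx − v(1) for all v ∈ V.

Multiply both sides by a test function v and integrate from 0 to 1:
  ∫_0^1 −u''(x) v(x) dx = ∫_0^1 f(x) v(x) dx.
Integrate the LHS by parts once:
  ∫_0^1 −u'' v dx = −[u'(x) v(x)]_0^1 + ∫_0^1 u'(x) v'(x) dx.
Thus ∫_0^1 u'(x) v'(x) dx = ∫_0^1 f(x) v(x) dx + [u'(x) v(x)]_0^1.
Choose V so that boundary terms are either known or forced to vanish.
Mixed BC: u(0) = 0 (Dirichlet) and u'(1) = -1 (Neumann). Define V = {v ∈ H^1(0, 1) : v(0) = 0}. Then [u' v]_0^1 = u'(1)·v(1) − u'(0)·0 = − v(1).
Weak formulation: find u (satisfying any essential BC) such that ∫_0^1 u'(x) v'(x) dx = ∫_0^1 f v dx − v(1) for all v ∈ V (Dirichlet at 0 absorbed into V; Neumann datum at x = 1 contributes the boundary term).
Substituting f(x) = -2*x^2 + 3*x - 2, the right-hand side is ∫_0^1 (-2*x^2 + 3*x - 2) v dx − v(1).


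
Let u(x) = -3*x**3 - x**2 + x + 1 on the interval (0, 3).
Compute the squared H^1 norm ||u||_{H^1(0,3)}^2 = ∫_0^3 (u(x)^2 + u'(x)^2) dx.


||u||_{H^1}^2 = 268221/35

The H^1 norm (squared) on an interval (0, L) is
  ||u||_{H^1}^2 = ∫_0^L u(x)^2 dx + ∫_0^L u'(x)^2 dx.
Compute u'(x) = -9*x**2 - 2*x + 1.
Then u(x)^2 = 9*x**6 + 6*x**5 - 5*x**4 - 8*x**3 - x**2 + 2*x + 1 and u'(x)^2 = 81*x**4 + 36*x**3 - 14*x**2 - 4*x + 1.
Integrate each monomial from 0 to 3 using ∫_0^3 c·x^n dx = c·3^(n+1)/(n+1):
  ∫_0^3 u(x)^2 dx = ∫_0^3 (9*x^6 + 6*x^5 - 5*x^4 - 8*x^3 - x^2 + 2*x + 1) dx. Term by term:
    ∫_0^3 9*x^6 dx = 19683/7;  ∫_0^3 6*x^5 dx = 729;  ∫_0^3 -5*x^4 dx = -243;
    ∫_0^3 -8*x^3 dx = -162;  ∫_0^3 -x^2 dx = -9;  ∫_0^3 2*x dx = 9;
    ∫_0^3 1 dx = 3.
  Sum: 19683/7 + 729 − 243 − 162 − 9 + 9 + 3 = 21972/7.
  ∫_0^3 u'(x)^2 dx = ∫_0^3 (81*x^4 + 36*x^3 - 14*x^2 - 4*x + 1) dx. Term by term:
    ∫_0^3 81*x^4 dx = 19683/5;  ∫_0^3 36*x^3 dx = 729;  ∫_0^3 -14*x^2 dx = -126;
    ∫_0^3 -4*x dx = -18;  ∫_0^3 1 dx = 3.
  Sum: 19683/5 + 729 − 126 − 18 + 3 = 22623/5.
Adding: ||u||_{H^1}^2 = 21972/7 + 22623/5 = 268221/35.


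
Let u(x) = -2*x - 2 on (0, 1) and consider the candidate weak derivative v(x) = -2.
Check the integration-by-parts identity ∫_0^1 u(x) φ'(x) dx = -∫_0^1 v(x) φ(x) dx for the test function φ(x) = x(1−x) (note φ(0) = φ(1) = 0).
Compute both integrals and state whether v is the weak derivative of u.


LHS = 1/3, RHS = 1/3. Yes, v = u' weakly.

u(x) = -2*x - 2, classical derivative u'(x) = -2.
φ(x) = x(1−x), so φ'(x) = 1 - 2*x.
Note φ(0) = φ(1) = 0, so the boundary term u·φ vanishes.
LHS = ∫_0^1 u(x) φ'(x) dx = ∫_0^1 (4*x^2 + 2*x - 2) dx. Term by term:
  ∫_0^1 4*x^2 dx = 4/3;  ∫_0^1 2*x dx = 1;  ∫_0^1 -2 dx = -2.
Sum: 4/3 + 1 − 2 = 1/3.
So LHS = 1/3.
∫_0^1 v(x) φ(x) dx = ∫_0^1 (2*x^2 - 2*x) dx. Term by term:
  ∫_0^1 2*x^2 dx = 2/3;  ∫_0^1 -2*x dx = -1.
Sum: 2/3 − 1 = -1/3.
So RHS = -∫_0^1 v(x) φ(x) dx = 1/3.
LHS = RHS, so the identity holds for this test φ.
Moreover u is smooth here and v(x) = u'(x) = -2 pointwise, so the identity holds for every test function. Hence v is the weak derivative of u.
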